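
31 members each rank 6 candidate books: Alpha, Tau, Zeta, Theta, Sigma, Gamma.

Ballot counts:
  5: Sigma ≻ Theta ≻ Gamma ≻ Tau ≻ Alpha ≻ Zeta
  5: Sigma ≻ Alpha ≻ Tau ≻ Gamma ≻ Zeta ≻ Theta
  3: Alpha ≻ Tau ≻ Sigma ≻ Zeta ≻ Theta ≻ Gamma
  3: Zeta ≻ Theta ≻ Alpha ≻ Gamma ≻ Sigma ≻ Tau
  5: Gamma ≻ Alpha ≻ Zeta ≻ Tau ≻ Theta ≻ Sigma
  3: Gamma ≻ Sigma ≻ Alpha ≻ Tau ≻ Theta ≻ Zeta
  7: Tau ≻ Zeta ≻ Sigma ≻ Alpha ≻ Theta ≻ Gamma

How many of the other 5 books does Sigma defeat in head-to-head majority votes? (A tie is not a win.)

5

Sigma against each rival (31 members):
Sigma vs Alpha: Sigma is ranked higher on 5+5+3+7 = 20 ballots, Alpha on 11. Sigma wins 20–11.
Sigma vs Tau: Sigma preferred on 5+5+3+3 = 16 ballots; Sigma wins 16–15.
Sigma vs Zeta: Sigma is ranked higher on 5+5+3+3 = 16 ballots, Zeta on 15. Sigma wins 16–15.
Sigma–Theta: Sigma 23–8.
Sigma vs Gamma: Sigma wins 20–11.
Sigma beats Alpha, Tau, Zeta, Theta, Gamma — 5 pairwise wins.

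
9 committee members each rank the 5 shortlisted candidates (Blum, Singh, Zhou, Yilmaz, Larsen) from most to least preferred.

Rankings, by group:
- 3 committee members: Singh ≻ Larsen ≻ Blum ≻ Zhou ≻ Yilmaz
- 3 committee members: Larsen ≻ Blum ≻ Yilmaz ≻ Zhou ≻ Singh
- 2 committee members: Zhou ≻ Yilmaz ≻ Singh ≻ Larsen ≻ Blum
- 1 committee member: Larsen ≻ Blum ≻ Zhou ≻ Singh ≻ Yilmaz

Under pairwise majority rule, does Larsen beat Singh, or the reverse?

Ballots ranking Larsen above Singh: 3 + 1 = 4.
Ballots ranking Singh above Larsen: 9 − 4 = 5.
Singh wins the head-to-head 5–4.

Singh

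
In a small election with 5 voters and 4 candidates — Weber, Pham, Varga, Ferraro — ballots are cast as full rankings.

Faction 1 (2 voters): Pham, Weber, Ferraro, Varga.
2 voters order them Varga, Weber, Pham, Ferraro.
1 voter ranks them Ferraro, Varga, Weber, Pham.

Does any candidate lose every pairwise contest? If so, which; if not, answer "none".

none

Pairwise majorities:
Weber vs Pham: 2+1 = 3 for Weber, 2 for Pham — Weber by 3–2.
Weber vs Varga: Weber is ranked higher on 2 ballots, Varga on 3. Varga wins 3–2.
Weber vs Ferraro: 2+2 = 4 for Weber, 1 for Ferraro — Weber by 4–1.
Pham vs Varga: Varga, 3–2.
Pham–Ferraro: Pham 4–1.
Varga vs Ferraro: Varga preferred on 2 ballots; Ferraro wins 3–2.
Every candidate wins at least one matchup (Weber beats Pham; Pham beats Ferraro; Varga beats Weber; Ferraro beats Varga), so there is no Condorcet loser.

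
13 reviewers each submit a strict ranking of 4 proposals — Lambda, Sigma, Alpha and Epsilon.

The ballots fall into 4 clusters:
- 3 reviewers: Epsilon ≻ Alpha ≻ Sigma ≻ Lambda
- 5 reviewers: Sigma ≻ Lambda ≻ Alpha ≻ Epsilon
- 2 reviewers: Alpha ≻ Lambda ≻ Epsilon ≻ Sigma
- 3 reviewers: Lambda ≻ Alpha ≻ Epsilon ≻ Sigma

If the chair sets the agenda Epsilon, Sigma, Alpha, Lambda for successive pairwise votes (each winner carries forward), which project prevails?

Round 1: Epsilon vs Sigma — 8–5, Epsilon advances.
Round 2: Epsilon vs Alpha — 3–10, Alpha advances.
Round 3: Alpha vs Lambda — 5–8, Lambda advances.
The agenda winner is Lambda.

Lambda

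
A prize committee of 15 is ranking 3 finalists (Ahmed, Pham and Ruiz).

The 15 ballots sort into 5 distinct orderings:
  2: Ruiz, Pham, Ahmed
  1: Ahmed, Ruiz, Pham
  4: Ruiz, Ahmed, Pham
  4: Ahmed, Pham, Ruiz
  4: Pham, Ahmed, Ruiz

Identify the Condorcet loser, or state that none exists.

Ruiz

Pairwise majorities:
Ahmed vs Pham: Ahmed preferred on 1+4+4 = 9 ballots; Ahmed wins 9–6.
Ahmed vs Ruiz: 1+4+4 = 9 for Ahmed, 6 for Ruiz — Ahmed by 9–6.
Pham vs Ruiz: Pham, 8–7.
Ruiz loses to every other nominee — it is the Condorcet loser.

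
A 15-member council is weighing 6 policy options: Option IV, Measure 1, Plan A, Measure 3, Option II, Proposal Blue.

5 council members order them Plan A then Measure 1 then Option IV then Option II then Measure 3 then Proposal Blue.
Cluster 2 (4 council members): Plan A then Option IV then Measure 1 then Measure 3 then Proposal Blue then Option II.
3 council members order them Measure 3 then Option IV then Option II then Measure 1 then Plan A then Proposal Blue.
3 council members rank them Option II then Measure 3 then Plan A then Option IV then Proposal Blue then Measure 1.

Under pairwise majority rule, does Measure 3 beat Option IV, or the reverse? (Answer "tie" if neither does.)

Option IV

Ballots ranking Measure 3 above Option IV: 3 + 3 = 6.
Ballots ranking Option IV above Measure 3: 15 − 6 = 9.
Option IV wins the head-to-head 9–6.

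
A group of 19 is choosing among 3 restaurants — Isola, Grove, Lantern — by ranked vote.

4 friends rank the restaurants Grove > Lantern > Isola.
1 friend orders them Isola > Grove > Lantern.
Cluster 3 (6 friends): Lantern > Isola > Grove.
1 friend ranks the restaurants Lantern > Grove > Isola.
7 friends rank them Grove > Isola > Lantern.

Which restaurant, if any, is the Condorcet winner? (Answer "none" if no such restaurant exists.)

Grove

Head-to-head results (19 friends):
Isola–Grove: Grove 12–7.
Isola vs Lantern: Lantern wins 11–8.
Grove vs Lantern: Grove wins 12–7.
Grove defeats every rival head-to-head and is the Condorcet winner.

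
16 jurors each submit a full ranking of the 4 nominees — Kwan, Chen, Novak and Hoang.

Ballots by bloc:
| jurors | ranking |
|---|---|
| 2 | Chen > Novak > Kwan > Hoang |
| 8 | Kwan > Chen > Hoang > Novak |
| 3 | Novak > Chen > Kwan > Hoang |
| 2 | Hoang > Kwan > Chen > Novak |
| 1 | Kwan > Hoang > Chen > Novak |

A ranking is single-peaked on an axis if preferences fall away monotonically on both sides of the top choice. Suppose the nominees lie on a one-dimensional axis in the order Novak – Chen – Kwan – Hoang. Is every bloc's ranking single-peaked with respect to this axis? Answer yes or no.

Axis positions: Novak=1, Chen=2, Kwan=3, Hoang=4.
Bloc 1 (peak Chen at position 2): ranking walks positions 2-1-3-4, expanding outward from the peak — single-peaked.
Bloc 2 (peak Kwan at position 3): ranking walks positions 3-2-4-1, expanding outward from the peak — single-peaked.
Bloc 3 (peak Novak at position 1): ranking walks positions 1-2-3-4, expanding outward from the peak — single-peaked.
Bloc 4 (peak Hoang at position 4): ranking walks positions 4-3-2-1, expanding outward from the peak — single-peaked.
Bloc 5 (peak Kwan at position 3): ranking walks positions 3-4-2-1, expanding outward from the peak — single-peaked.
Every ranking is single-peaked on this axis.

yes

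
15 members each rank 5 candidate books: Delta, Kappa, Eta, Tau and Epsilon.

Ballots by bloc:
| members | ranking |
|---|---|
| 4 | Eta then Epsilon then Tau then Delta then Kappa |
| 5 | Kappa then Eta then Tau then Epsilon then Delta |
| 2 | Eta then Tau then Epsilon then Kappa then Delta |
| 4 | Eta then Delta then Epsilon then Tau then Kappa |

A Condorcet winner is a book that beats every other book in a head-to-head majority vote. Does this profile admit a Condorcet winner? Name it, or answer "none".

Pairwise majorities:
Delta vs Kappa: Delta preferred on 4+4 = 8 ballots; Delta wins 8–7.
Delta vs Eta: 0 to 15, Eta.
Delta vs Tau: 4 to 11, Tau.
Delta vs Epsilon: 4 for Delta, 11 for Epsilon — Epsilon by 11–4.
Kappa vs Eta: 5 for Kappa, 10 for Eta — Eta by 10–5.
Kappa vs Tau: 5 to 10, Tau.
Kappa vs Epsilon: 5 for Kappa, 10 for Epsilon — Epsilon by 10–5.
Eta vs Tau: 15 to 0, Eta.
Eta vs Epsilon: 4+5+2+4 = 15 for Eta, 0 for Epsilon — Eta by 15–0.
Tau vs Epsilon: 7 to 8, Epsilon.
Only Eta has no losses; Eta is the Condorcet winner.

Eta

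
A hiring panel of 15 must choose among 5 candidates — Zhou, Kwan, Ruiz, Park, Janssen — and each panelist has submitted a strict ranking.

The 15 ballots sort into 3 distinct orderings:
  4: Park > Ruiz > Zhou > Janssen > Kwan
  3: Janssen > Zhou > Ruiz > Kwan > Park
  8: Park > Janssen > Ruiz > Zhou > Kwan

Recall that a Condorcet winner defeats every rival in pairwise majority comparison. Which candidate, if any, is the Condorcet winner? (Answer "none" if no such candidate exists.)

Park

Check each pair by majority over 15 ballots:
Zhou vs Kwan: Zhou preferred on 4+3+8 = 15 ballots; Zhou wins 15–0.
Zhou vs Ruiz: 3 to 12, Ruiz.
Zhou vs Park: Park, 12–3.
Zhou–Janssen: Janssen 11–4.
Kwan vs Ruiz: Kwan is ranked higher on 0 ballots, Ruiz on 15. Ruiz wins 15–0.
Kwan vs Park: Kwan is ranked higher on 3 ballots, Park on 12. Park wins 12–3.
Kwan vs Janssen: Janssen, 15–0.
Ruiz–Park: Park 12–3.
Ruiz vs Janssen: 4 to 11, Janssen.
Park–Janssen: Park 12–3.
Only Park has no losses; Park is the Condorcet winner.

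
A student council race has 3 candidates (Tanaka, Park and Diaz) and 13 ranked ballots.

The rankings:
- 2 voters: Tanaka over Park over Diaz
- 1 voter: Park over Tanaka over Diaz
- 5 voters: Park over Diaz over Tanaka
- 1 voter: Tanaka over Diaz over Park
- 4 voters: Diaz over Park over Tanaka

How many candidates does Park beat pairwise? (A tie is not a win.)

2

Park against each rival (13 voters):
Park vs Tanaka: Park is ranked higher on 1+5+4 = 10 ballots, Tanaka on 3. Park wins 10–3.
Park vs Diaz: Park, 8–5.
Park beats Tanaka, Diaz — 2 pairwise wins.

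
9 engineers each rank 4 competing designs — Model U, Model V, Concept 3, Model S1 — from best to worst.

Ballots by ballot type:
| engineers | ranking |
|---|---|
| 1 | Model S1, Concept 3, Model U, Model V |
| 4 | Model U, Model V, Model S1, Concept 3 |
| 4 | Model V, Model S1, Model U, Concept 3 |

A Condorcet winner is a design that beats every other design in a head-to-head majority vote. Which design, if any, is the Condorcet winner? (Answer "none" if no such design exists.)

Check each pair by majority over 9 ballots:
Model U vs Model V: 5 to 4, Model U.
Model U vs Concept 3: Model U preferred on 4+4 = 8 ballots; Model U wins 8–1.
Model U vs Model S1: 4 to 5, Model S1.
Model V vs Concept 3: Model V preferred on 4+4 = 8 ballots; Model V wins 8–1.
Model V vs Model S1: 4+4 = 8 for Model V, 1 for Model S1 — Model V by 8–1.
Concept 3 vs Model S1: 0 for Concept 3, 9 for Model S1 — Model S1 by 9–0.
Every design loses at least once (Model U loses to Model S1; Model V loses to Model U; Concept 3 loses to Model U; Model S1 loses to Model V). The majority relation contains the cycle Model U beats Model V beats Model S1 beats Model U, so there is no Condorcet winner.

none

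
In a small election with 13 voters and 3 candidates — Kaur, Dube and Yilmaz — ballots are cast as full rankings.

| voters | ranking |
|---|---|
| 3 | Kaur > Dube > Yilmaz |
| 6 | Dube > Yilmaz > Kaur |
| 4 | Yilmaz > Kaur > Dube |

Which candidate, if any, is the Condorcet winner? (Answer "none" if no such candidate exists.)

Head-to-head results (13 voters):
Kaur vs Dube: Kaur wins 7–6.
Kaur vs Yilmaz: Yilmaz, 10–3.
Dube–Yilmaz: Dube 9–4.
No candidate is unbeaten: Kaur loses to Yilmaz; Dube loses to Kaur; Yilmaz loses to Dube. In particular Kaur > Dube > Yilmaz > Kaur is a majority cycle — no Condorcet winner exists.

none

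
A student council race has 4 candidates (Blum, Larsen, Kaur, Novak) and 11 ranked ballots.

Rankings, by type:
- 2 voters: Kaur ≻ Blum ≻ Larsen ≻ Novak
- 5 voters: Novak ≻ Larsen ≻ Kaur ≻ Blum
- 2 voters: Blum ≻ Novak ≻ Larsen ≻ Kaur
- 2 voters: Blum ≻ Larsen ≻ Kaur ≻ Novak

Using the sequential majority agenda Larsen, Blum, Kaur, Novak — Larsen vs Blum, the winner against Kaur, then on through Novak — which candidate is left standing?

Novak

Round 1: Larsen vs Blum — 5–6, Blum advances.
Round 2: Blum vs Kaur — 4–7, Kaur advances.
Round 3: Kaur vs Novak — 4–7, Novak advances.
Novak survives the agenda.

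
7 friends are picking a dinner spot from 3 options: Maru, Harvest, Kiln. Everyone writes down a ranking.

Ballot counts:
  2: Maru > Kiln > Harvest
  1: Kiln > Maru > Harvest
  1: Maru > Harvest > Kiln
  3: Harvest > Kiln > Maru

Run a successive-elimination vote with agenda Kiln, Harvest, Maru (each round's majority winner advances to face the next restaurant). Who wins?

Maru

Round 1: Kiln vs Harvest — 3–4, Harvest advances.
Round 2: Harvest vs Maru — 3–4, Maru advances.
Maru survives the agenda.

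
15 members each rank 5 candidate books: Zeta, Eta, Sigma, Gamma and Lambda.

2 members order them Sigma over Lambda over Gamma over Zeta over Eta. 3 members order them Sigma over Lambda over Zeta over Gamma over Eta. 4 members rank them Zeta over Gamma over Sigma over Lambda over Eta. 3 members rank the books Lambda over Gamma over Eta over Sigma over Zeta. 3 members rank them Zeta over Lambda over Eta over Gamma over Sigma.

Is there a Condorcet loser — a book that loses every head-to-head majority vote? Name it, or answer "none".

Eta

Head-to-head results (15 members):
Zeta vs Eta: Zeta, 12–3.
Zeta vs Sigma: Zeta preferred on 4+3 = 7 ballots; Sigma wins 8–7.
Zeta vs Gamma: Zeta, 10–5.
Zeta vs Lambda: 7 to 8, Lambda.
Eta vs Sigma: Sigma wins 9–6.
Eta vs Gamma: Gamma, 12–3.
Eta vs Lambda: Lambda wins 15–0.
Sigma vs Gamma: Sigma is ranked higher on 2+3 = 5 ballots, Gamma on 10. Gamma wins 10–5.
Sigma vs Lambda: Sigma preferred on 2+3+4 = 9 ballots; Sigma wins 9–6.
Gamma vs Lambda: Gamma is ranked higher on 4 ballots, Lambda on 11. Lambda wins 11–4.
Eta loses to every other book — it is the Condorcet loser.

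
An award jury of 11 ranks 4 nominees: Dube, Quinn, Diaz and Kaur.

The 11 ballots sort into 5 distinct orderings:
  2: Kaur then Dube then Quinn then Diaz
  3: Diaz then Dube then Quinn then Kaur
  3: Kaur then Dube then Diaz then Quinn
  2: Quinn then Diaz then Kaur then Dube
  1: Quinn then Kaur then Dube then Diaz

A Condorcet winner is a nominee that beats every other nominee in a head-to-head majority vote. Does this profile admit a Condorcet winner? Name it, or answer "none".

Head-to-head results (11 jurors):
Dube vs Quinn: Dube, 8–3.
Dube vs Diaz: Dube wins 6–5.
Dube vs Kaur: Kaur, 8–3.
Quinn vs Diaz: Diaz wins 6–5.
Quinn–Kaur: Quinn 6–5.
Diaz–Kaur: Kaur 6–5.
Every nominee loses at least once (Dube loses to Kaur; Quinn loses to Dube; Diaz loses to Dube; Kaur loses to Quinn). The majority relation contains the cycle Dube → Quinn → Kaur → Dube, so there is no Condorcet winner.

none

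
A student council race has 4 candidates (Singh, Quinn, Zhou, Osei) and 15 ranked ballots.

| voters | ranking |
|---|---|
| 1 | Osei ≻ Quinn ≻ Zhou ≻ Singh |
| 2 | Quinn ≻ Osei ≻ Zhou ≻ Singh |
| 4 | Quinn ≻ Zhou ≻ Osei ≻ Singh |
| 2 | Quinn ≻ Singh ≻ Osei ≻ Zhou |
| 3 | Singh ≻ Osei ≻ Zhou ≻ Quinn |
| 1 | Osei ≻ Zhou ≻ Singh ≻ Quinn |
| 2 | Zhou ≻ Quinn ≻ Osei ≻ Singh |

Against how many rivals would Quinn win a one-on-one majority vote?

Quinn against each rival (15 voters):
Quinn vs Singh: Quinn preferred on 1+2+4+2+2 = 11 ballots; Quinn wins 11–4.
Quinn vs Zhou: 1+2+4+2 = 9 for Quinn, 6 for Zhou — Quinn by 9–6.
Quinn vs Osei: 2+4+2+2 = 10 for Quinn, 5 for Osei — Quinn by 10–5.
Quinn beats Singh, Zhou, Osei — 3 pairwise wins.

3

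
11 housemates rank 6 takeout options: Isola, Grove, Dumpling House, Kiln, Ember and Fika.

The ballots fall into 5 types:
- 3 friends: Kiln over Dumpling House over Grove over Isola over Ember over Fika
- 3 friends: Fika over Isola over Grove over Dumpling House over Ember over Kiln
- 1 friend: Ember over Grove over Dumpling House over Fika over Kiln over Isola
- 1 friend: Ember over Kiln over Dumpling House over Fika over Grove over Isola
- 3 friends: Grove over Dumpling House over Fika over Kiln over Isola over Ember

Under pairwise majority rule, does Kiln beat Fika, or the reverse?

Fika

Ballots ranking Kiln above Fika: 3 + 1 = 4.
Ballots ranking Fika above Kiln: 11 − 4 = 7.
Fika wins the head-to-head 7–4.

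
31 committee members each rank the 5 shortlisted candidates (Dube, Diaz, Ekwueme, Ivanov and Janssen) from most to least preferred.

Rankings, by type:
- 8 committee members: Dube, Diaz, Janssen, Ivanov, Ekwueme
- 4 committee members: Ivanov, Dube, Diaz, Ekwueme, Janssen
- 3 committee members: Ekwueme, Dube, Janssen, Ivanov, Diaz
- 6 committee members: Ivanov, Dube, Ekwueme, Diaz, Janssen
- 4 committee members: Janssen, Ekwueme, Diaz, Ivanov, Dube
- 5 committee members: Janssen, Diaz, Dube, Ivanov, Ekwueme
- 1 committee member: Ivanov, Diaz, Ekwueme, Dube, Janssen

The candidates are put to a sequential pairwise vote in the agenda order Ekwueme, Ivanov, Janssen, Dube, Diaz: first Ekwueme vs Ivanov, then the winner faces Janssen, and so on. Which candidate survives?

Round 1: Ekwueme vs Ivanov — 7–24, Ivanov advances.
Round 2: Ivanov vs Janssen — 11–20, Janssen advances.
Round 3: Janssen vs Dube — 9–22, Dube advances.
Round 4: Dube vs Diaz — 21–10, Dube advances.
The agenda winner is Dube.

Dube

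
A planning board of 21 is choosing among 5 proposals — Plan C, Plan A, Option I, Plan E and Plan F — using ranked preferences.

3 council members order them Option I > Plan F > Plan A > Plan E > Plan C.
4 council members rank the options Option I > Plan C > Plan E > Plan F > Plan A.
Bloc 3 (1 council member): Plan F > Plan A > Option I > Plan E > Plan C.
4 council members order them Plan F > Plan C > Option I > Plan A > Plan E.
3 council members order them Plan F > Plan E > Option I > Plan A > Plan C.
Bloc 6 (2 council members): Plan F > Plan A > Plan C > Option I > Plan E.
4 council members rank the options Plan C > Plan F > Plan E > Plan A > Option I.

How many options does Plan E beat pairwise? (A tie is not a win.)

Plan E against each rival (21 council members):
Plan E vs Plan C: 3+1+3 = 7 for Plan E, 14 for Plan C — Plan C by 14–7.
Plan E vs Plan A: Plan E wins 11–10.
Plan E–Option I: Option I 14–7.
Plan E vs Plan F: Plan F, 17–4.
Plan E beats Plan A; loses to Plan C, Option I, Plan F — 1 pairwise win.

1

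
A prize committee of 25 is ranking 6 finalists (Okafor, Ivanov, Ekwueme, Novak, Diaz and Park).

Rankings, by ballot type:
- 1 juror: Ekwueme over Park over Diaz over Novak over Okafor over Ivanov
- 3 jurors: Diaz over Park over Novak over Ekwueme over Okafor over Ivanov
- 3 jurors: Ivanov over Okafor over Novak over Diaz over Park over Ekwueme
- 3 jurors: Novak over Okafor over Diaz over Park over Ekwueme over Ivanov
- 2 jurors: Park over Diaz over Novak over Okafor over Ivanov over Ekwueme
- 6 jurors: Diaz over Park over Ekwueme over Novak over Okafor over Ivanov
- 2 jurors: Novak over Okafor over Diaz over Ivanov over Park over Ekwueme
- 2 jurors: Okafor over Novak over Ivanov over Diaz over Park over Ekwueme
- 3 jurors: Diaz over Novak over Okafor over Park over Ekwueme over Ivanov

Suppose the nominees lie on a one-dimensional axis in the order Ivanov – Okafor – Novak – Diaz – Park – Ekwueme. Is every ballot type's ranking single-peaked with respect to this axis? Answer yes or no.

yes

Axis positions: Ivanov=1, Okafor=2, Novak=3, Diaz=4, Park=5, Ekwueme=6.
Ballot type 1 (peak Ekwueme at position 6): ranking walks positions 6-5-4-3-2-1, expanding outward from the peak — single-peaked.
Ballot type 2 (peak Diaz at position 4): ranking walks positions 4-5-3-6-2-1, expanding outward from the peak — single-peaked.
Ballot type 3 (peak Ivanov at position 1): ranking walks positions 1-2-3-4-5-6, expanding outward from the peak — single-peaked.
Ballot type 4 (peak Novak at position 3): ranking walks positions 3-2-4-5-6-1, expanding outward from the peak — single-peaked.
Ballot type 5 (peak Park at position 5): ranking walks positions 5-4-3-2-1-6, expanding outward from the peak — single-peaked.
Ballot type 6 (peak Diaz at position 4): ranking walks positions 4-5-6-3-2-1, expanding outward from the peak — single-peaked.
Ballot type 7 (peak Novak at position 3): ranking walks positions 3-2-4-1-5-6, expanding outward from the peak — single-peaked.
Ballot type 8 (peak Okafor at position 2): ranking walks positions 2-3-1-4-5-6, expanding outward from the peak — single-peaked.
Ballot type 9 (peak Diaz at position 4): ranking walks positions 4-3-2-5-6-1, expanding outward from the peak — single-peaked.
Every ranking is single-peaked on this axis.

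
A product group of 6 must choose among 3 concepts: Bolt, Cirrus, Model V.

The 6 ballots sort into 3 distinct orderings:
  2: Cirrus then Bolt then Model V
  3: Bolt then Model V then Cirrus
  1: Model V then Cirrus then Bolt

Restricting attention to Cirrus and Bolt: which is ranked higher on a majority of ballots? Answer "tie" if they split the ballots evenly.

tie

Ballots ranking Cirrus above Bolt: 2 + 1 = 3.
Ballots ranking Bolt above Cirrus: 6 − 3 = 3.
3–3: the pair ties.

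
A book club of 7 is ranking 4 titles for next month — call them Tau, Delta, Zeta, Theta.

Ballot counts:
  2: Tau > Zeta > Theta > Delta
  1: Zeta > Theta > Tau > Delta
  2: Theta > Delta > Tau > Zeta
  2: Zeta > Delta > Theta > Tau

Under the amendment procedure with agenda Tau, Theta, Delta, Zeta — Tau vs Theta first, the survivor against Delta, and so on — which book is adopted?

Round 1: Tau vs Theta — 2–5, Theta advances.
Round 2: Theta vs Delta — 5–2, Theta advances.
Round 3: Theta vs Zeta — 2–5, Zeta advances.
Zeta survives the agenda.

Zeta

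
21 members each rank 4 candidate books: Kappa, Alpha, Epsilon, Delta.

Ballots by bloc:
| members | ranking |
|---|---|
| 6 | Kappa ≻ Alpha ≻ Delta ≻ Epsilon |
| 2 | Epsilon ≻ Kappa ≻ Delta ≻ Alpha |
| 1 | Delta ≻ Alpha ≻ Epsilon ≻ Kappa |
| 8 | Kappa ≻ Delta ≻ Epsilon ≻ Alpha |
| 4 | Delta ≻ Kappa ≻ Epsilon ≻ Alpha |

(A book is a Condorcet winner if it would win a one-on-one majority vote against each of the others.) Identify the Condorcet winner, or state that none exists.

Head-to-head results (21 members):
Kappa vs Alpha: 6+2+8+4 = 20 for Kappa, 1 for Alpha — Kappa by 20–1.
Kappa vs Epsilon: 18 to 3, Kappa.
Kappa vs Delta: 16 to 5, Kappa.
Alpha vs Epsilon: Alpha is ranked higher on 6+1 = 7 ballots, Epsilon on 14. Epsilon wins 14–7.
Alpha vs Delta: Alpha is ranked higher on 6 ballots, Delta on 15. Delta wins 15–6.
Epsilon vs Delta: 2 for Epsilon, 19 for Delta — Delta by 19–2.
Kappa wins every pairwise contest, so Kappa is the Condorcet winner.

Kappa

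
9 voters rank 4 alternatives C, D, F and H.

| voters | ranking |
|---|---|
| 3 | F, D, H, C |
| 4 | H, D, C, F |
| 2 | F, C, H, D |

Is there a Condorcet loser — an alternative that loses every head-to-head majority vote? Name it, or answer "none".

C

Head-to-head results (9 voters):
C vs D: D, 7–2.
C–F: F 5–4.
C vs H: H wins 7–2.
D vs F: D preferred on 4 ballots; F wins 5–4.
D vs H: 3 to 6, H.
F vs H: 3+2 = 5 for F, 4 for H — F by 5–4.
Only C has no wins; C is the Condorcet loser.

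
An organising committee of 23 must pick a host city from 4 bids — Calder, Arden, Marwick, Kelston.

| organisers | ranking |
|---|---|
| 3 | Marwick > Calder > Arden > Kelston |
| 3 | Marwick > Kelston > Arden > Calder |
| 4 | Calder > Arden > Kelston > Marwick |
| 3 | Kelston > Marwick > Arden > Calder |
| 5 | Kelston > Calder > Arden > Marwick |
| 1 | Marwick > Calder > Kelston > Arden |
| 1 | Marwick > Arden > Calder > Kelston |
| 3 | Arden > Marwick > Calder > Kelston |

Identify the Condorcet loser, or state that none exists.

none

Pairwise majorities:
Calder vs Arden: Calder is ranked higher on 3+4+5+1 = 13 ballots, Arden on 10. Calder wins 13–10.
Calder vs Marwick: 4+5 = 9 for Calder, 14 for Marwick — Marwick by 14–9.
Calder vs Kelston: Calder is ranked higher on 3+4+1+1+3 = 12 ballots, Kelston on 11. Calder wins 12–11.
Arden vs Marwick: Arden is ranked higher on 4+5+3 = 12 ballots, Marwick on 11. Arden wins 12–11.
Arden vs Kelston: Arden is ranked higher on 3+4+1+3 = 11 ballots, Kelston on 12. Kelston wins 12–11.
Marwick vs Kelston: Kelston, 12–11.
Each city has at least one pairwise win (Calder beats Arden; Arden beats Marwick; Marwick beats Calder; Kelston beats Arden) — no Condorcet loser.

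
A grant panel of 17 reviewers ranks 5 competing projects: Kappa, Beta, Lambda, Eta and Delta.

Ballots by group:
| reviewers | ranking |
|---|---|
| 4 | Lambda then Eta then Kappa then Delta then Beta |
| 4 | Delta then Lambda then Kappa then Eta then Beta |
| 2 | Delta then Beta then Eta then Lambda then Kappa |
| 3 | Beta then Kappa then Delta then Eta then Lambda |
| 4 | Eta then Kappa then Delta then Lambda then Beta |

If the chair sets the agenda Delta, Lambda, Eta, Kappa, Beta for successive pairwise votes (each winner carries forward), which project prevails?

Kappa

Round 1: Delta vs Lambda — 13–4, Delta advances.
Round 2: Delta vs Eta — 9–8, Delta advances.
Round 3: Delta vs Kappa — 6–11, Kappa advances.
Round 4: Kappa vs Beta — 12–5, Kappa advances.
The agenda winner is Kappa.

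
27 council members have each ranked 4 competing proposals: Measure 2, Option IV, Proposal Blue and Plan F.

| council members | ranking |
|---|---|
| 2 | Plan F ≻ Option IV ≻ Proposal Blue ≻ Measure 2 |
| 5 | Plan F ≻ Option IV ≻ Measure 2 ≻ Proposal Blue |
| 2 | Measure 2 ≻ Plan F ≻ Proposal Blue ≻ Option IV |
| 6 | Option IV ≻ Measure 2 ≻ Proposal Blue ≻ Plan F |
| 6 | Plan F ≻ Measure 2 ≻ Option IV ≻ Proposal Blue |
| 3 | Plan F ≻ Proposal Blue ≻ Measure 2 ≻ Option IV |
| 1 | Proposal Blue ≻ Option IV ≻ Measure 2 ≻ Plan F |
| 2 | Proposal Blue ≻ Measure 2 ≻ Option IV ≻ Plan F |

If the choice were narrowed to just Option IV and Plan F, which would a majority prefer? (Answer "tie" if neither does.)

Ballots ranking Option IV above Plan F: 6 + 1 + 2 = 9.
Ballots ranking Plan F above Option IV: 27 − 9 = 18.
Plan F wins the head-to-head 18–9.

Plan F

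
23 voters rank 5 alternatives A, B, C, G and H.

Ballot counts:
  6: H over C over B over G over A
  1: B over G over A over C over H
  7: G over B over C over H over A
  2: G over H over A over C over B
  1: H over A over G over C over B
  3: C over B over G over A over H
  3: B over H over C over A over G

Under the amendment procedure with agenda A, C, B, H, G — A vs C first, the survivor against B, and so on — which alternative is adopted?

Round 1: A vs C — 4–19, C advances.
Round 2: C vs B — 12–11, C advances.
Round 3: C vs H — 11–12, H advances.
Round 4: H vs G — 10–13, G advances.
The agenda winner is G.

G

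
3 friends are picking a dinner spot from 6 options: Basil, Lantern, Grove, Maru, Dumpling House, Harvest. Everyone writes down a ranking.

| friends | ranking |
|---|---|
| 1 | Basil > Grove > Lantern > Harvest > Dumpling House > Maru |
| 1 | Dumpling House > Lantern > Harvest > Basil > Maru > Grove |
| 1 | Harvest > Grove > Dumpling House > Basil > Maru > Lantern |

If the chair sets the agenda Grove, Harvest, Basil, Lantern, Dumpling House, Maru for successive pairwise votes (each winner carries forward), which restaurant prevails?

Round 1: Grove vs Harvest — 1–2, Harvest advances.
Round 2: Harvest vs Basil — 2–1, Harvest advances.
Round 3: Harvest vs Lantern — 1–2, Lantern advances.
Round 4: Lantern vs Dumpling House — 1–2, Dumpling House advances.
Round 5: Dumpling House vs Maru — 3–0, Dumpling House advances.
The agenda winner is Dumpling House.

Dumpling House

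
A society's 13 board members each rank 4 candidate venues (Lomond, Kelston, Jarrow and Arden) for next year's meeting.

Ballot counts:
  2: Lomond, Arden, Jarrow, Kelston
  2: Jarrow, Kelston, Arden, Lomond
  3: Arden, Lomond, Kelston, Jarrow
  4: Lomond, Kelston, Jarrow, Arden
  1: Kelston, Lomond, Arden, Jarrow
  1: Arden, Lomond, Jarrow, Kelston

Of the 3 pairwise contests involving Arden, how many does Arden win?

1

Arden against each rival (13 organisers):
Arden vs Lomond: Lomond, 7–6.
Arden vs Kelston: Kelston wins 7–6.
Arden vs Jarrow: Arden, 7–6.
Arden beats Jarrow; loses to Lomond, Kelston — 1 pairwise win.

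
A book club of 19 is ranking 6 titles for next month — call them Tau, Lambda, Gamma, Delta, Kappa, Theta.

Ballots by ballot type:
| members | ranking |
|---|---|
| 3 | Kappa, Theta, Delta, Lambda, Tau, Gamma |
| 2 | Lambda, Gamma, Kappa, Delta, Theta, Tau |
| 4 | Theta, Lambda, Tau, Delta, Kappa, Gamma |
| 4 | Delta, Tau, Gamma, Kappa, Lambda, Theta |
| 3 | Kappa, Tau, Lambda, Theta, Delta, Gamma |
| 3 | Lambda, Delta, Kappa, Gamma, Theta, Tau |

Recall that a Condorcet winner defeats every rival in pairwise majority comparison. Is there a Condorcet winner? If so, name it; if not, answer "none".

Check each pair by majority over 19 ballots:
Tau vs Lambda: Lambda wins 12–7.
Tau vs Gamma: Tau wins 14–5.
Tau vs Delta: Delta, 12–7.
Tau–Kappa: Kappa 11–8.
Tau–Theta: Theta 12–7.
Lambda vs Gamma: Lambda, 15–4.
Lambda vs Delta: Lambda wins 12–7.
Lambda–Kappa: Kappa 10–9.
Lambda–Theta: Lambda 12–7.
Gamma vs Delta: Delta wins 17–2.
Gamma vs Kappa: Kappa wins 13–6.
Gamma vs Theta: Theta wins 10–9.
Delta vs Kappa: Delta, 11–8.
Delta vs Theta: Theta, 10–9.
Kappa–Theta: Kappa 15–4.
Every book loses at least once (Tau loses to Lambda; Lambda loses to Kappa; Gamma loses to Tau; Delta loses to Lambda; Kappa loses to Delta; Theta loses to Lambda). The majority relation contains the cycle Lambda > Delta > Kappa > Lambda, so there is no Condorcet winner.

none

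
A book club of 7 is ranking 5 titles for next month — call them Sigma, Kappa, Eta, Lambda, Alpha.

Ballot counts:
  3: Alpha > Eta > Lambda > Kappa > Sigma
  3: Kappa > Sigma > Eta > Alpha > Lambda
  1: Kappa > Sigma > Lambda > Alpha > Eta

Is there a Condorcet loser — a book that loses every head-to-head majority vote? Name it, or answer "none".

Lambda

Pairwise majorities:
Sigma vs Kappa: 0 to 7, Kappa.
Sigma vs Eta: Sigma is ranked higher on 3+1 = 4 ballots, Eta on 3. Sigma wins 4–3.
Sigma vs Lambda: Sigma preferred on 3+1 = 4 ballots; Sigma wins 4–3.
Sigma vs Alpha: Sigma is ranked higher on 3+1 = 4 ballots, Alpha on 3. Sigma wins 4–3.
Kappa vs Eta: Kappa wins 4–3.
Kappa vs Lambda: Kappa, 4–3.
Kappa vs Alpha: 4 to 3, Kappa.
Eta–Lambda: Eta 6–1.
Eta vs Alpha: Eta is ranked higher on 3 ballots, Alpha on 4. Alpha wins 4–3.
Lambda vs Alpha: Lambda is ranked higher on 1 ballot, Alpha on 6. Alpha wins 6–1.
Lambda loses to every other book — it is the Condorcet loser.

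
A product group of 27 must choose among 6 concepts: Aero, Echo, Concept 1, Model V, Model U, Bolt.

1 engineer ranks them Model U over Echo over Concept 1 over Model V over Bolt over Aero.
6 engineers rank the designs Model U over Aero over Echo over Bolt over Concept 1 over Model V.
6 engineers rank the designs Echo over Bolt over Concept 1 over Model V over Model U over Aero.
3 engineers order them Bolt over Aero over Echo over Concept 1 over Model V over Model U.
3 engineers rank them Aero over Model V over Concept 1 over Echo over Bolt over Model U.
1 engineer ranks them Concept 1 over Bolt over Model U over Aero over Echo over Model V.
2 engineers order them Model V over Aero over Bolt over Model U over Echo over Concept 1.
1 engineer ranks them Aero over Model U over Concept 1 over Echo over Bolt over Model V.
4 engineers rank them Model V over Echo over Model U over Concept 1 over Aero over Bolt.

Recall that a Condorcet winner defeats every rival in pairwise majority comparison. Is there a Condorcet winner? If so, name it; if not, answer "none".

none

Pairwise majorities:
Aero–Echo: Aero 16–11.
Aero vs Concept 1: Aero, 15–12.
Aero vs Model V: Aero, 14–13.
Aero vs Model U: Model U wins 18–9.
Aero–Bolt: Aero 16–11.
Echo vs Concept 1: Echo wins 22–5.
Echo vs Model V: Echo, 18–9.
Echo–Model U: Echo 16–11.
Echo–Bolt: Echo 21–6.
Concept 1 vs Model V: Concept 1, 18–9.
Concept 1 vs Model U: Model U wins 14–13.
Concept 1 vs Bolt: Bolt, 17–10.
Model V–Model U: Model V 18–9.
Model V vs Bolt: Bolt, 17–10.
Model U vs Bolt: Bolt, 15–12.
Every design loses at least once (Aero loses to Model U; Echo loses to Aero; Concept 1 loses to Aero; Model V loses to Aero; Model U loses to Echo; Bolt loses to Aero). The majority relation contains the cycle Aero > Echo > Model U > Aero, so there is no Condorcet winner.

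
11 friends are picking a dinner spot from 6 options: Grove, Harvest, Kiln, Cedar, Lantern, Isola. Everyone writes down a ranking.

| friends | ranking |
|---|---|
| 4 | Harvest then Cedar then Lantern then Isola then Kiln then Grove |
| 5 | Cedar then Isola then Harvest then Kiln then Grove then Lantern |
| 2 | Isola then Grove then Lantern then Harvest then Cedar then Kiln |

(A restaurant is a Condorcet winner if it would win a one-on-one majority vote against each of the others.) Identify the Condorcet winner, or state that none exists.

none

Head-to-head results (11 friends):
Grove–Harvest: Harvest 9–2.
Grove vs Kiln: Kiln wins 9–2.
Grove vs Cedar: Cedar, 9–2.
Grove vs Lantern: Grove wins 7–4.
Grove vs Isola: Isola, 11–0.
Harvest vs Kiln: Harvest, 11–0.
Harvest vs Cedar: Harvest, 6–5.
Harvest–Lantern: Harvest 9–2.
Harvest vs Isola: Isola, 7–4.
Kiln vs Cedar: Cedar wins 11–0.
Kiln vs Lantern: Lantern, 6–5.
Kiln–Isola: Isola 11–0.
Cedar–Lantern: Cedar 9–2.
Cedar–Isola: Cedar 9–2.
Lantern vs Isola: Isola wins 7–4.
Each restaurant drops at least one matchup (Grove loses to Harvest; Harvest loses to Isola; Kiln loses to Harvest; Cedar loses to Harvest; Lantern loses to Grove; Isola loses to Cedar); the cycle Grove beats Lantern beats Kiln beats Grove rules out a Condorcet winner.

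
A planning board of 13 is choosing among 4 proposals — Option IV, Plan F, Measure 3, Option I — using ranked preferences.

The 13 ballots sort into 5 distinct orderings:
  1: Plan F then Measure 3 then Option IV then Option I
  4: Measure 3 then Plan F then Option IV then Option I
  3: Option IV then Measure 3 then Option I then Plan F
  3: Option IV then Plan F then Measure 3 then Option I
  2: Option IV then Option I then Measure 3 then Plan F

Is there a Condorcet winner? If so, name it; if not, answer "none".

Option IV

Head-to-head results (13 council members):
Option IV vs Plan F: 8 to 5, Option IV.
Option IV–Measure 3: Option IV 8–5.
Option IV vs Option I: Option IV wins 13–0.
Plan F vs Measure 3: 4 to 9, Measure 3.
Plan F–Option I: Plan F 8–5.
Measure 3 vs Option I: Measure 3 wins 11–2.
Option IV defeats every rival head-to-head and is the Condorcet winner.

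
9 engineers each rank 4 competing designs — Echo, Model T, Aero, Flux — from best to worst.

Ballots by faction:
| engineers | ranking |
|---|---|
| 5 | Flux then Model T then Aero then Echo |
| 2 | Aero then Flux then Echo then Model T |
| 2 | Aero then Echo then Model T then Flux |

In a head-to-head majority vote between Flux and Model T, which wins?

Ballots ranking Flux above Model T: 5 + 2 = 7.
Ballots ranking Model T above Flux: 9 − 7 = 2.
Flux wins the head-to-head 7–2.

Flux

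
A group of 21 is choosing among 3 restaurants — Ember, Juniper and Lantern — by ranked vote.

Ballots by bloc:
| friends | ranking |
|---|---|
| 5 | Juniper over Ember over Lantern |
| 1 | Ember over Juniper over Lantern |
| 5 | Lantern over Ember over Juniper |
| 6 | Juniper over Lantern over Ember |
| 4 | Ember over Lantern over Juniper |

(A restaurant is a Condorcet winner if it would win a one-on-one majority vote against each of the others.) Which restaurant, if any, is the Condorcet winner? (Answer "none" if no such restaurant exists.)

Head-to-head results (21 friends):
Ember–Juniper: Juniper 11–10.
Ember vs Lantern: 10 to 11, Lantern.
Juniper vs Lantern: Juniper, 12–9.
Juniper defeats every rival head-to-head and is the Condorcet winner.

Juniper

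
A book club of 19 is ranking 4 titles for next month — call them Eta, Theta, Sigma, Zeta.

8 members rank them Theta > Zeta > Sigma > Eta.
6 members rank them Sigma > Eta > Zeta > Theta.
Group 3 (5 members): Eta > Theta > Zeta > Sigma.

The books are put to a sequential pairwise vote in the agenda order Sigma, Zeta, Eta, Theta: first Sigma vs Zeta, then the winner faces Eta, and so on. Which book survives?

Eta

Round 1: Sigma vs Zeta — 6–13, Zeta advances.
Round 2: Zeta vs Eta — 8–11, Eta advances.
Round 3: Eta vs Theta — 11–8, Eta advances.
Eta survives the agenda.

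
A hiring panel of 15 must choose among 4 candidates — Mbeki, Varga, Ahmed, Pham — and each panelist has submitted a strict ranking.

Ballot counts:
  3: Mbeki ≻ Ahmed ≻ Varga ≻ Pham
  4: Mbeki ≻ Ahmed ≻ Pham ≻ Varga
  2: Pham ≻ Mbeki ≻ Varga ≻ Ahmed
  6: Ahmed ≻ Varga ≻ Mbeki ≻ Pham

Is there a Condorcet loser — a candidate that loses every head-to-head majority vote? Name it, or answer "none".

Pairwise majorities:
Mbeki vs Varga: Mbeki is ranked higher on 3+4+2 = 9 ballots, Varga on 6. Mbeki wins 9–6.
Mbeki vs Ahmed: Mbeki wins 9–6.
Mbeki vs Pham: Mbeki preferred on 3+4+6 = 13 ballots; Mbeki wins 13–2.
Varga vs Ahmed: 2 for Varga, 13 for Ahmed — Ahmed by 13–2.
Varga vs Pham: Varga preferred on 3+6 = 9 ballots; Varga wins 9–6.
Ahmed vs Pham: Ahmed wins 13–2.
Pham loses to every other candidate — it is the Condorcet loser.

Pham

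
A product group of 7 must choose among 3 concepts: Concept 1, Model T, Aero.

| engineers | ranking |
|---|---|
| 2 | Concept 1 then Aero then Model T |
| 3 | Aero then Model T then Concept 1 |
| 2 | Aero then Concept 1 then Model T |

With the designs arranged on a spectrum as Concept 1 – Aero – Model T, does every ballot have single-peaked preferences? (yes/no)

Axis positions: Concept 1=1, Aero=2, Model T=3.
Group 1 (peak Concept 1 at position 1): ranking walks positions 1-2-3, expanding outward from the peak — single-peaked.
Group 2 (peak Aero at position 2): ranking walks positions 2-3-1, expanding outward from the peak — single-peaked.
Group 3 (peak Aero at position 2): ranking walks positions 2-1-3, expanding outward from the peak — single-peaked.
Every ranking is single-peaked on this axis.

yes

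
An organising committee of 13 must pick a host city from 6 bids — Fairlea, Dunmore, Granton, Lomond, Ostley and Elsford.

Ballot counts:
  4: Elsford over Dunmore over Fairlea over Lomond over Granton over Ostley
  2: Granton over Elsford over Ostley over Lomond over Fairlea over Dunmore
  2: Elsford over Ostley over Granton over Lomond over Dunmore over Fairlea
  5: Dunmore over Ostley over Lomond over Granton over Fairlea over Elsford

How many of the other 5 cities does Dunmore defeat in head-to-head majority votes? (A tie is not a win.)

Dunmore against each rival (13 organisers):
Dunmore–Fairlea: Dunmore 11–2.
Dunmore vs Granton: Dunmore, 9–4.
Dunmore vs Lomond: 9 to 4, Dunmore.
Dunmore–Ostley: Dunmore 9–4.
Dunmore vs Elsford: Dunmore is ranked higher on 5 ballots, Elsford on 8. Elsford wins 8–5.
Dunmore beats Fairlea, Granton, Lomond, Ostley; loses to Elsford — 4 pairwise wins.

4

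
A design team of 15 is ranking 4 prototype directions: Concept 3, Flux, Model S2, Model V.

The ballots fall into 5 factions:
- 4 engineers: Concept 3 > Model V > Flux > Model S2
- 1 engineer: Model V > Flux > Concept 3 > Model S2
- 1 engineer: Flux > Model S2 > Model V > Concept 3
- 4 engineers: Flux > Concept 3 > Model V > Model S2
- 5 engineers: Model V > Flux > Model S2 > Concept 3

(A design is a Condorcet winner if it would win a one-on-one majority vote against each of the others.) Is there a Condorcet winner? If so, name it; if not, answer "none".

Pairwise majorities:
Concept 3 vs Flux: Concept 3 is ranked higher on 4 ballots, Flux on 11. Flux wins 11–4.
Concept 3 vs Model S2: Concept 3 is ranked higher on 4+1+4 = 9 ballots, Model S2 on 6. Concept 3 wins 9–6.
Concept 3 vs Model V: Concept 3 preferred on 4+4 = 8 ballots; Concept 3 wins 8–7.
Flux vs Model S2: 15 to 0, Flux.
Flux vs Model V: Flux preferred on 1+4 = 5 ballots; Model V wins 10–5.
Model S2 vs Model V: 1 for Model S2, 14 for Model V — Model V by 14–1.
Every design loses at least once (Concept 3 loses to Flux; Flux loses to Model V; Model S2 loses to Concept 3; Model V loses to Concept 3). The majority relation contains the cycle Concept 3 beats Model V beats Flux beats Concept 3, so there is no Condorcet winner.

none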